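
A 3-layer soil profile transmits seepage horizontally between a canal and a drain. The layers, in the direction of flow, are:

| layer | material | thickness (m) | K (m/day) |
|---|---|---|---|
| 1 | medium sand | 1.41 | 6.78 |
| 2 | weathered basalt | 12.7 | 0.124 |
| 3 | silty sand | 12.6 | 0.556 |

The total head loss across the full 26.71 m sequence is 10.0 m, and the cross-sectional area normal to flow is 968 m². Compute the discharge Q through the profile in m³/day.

77.3

Flow is perpendicular to layering, so the layers act in series and the equivalent K is the thickness-weighted harmonic mean.
Total thickness L = 1.41 + 12.7 + 12.6 = 26.71 m.
Σ(b_i/K_i) = 1.41/6.78 + 12.7/0.124 + 12.6/0.556 = 125.3 d.
K_eq = L / Σ(b_i/K_i) = 26.71 / 125.3 = 0.2132 m/day.
Q = K_eq · A · (Δh/L) = 0.2132 × 968 × (10.0/26.71) = 77.26 m³/day.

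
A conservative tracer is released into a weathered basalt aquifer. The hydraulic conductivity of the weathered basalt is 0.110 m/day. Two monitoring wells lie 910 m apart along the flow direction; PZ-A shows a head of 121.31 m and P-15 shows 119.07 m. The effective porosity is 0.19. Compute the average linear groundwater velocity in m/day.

0.00143

Hydraulic gradient i = (121.31 − 119.07) / 910 = 2.24 / 910 = 0.002462.
Darcy flux q = K · i = 0.1100 × 0.002462 = 0.0002708 m/day.
Seepage velocity v = q / n_e = 0.0002708 / 0.19 = 0.001425 m/day.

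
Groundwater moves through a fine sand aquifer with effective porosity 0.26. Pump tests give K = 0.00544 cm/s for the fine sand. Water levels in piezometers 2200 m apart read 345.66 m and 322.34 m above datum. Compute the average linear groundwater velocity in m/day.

Convert K: 0.00544 cm/s × 864 = 4.700 m/day.
Hydraulic gradient i = (345.66 − 322.34) / 2200 = 23.32 / 2200 = 0.01060.
Darcy flux q = K · i = 4.700 × 0.01060 = 0.04982 m/day.
Seepage velocity v = q / n_e = 0.04982 / 0.26 = 0.1916 m/day.

0.192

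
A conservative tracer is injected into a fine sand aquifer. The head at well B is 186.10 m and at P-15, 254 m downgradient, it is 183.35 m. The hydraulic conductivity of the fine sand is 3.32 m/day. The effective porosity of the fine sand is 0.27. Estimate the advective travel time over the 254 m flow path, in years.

5.22

Hydraulic gradient i = (186.10 − 183.35) / 254 = 2.75 / 254 = 0.01083.
Darcy flux q = K · i = 3.320 × 0.01083 = 0.03594 m/day.
Seepage velocity v = q / n_e = 0.03594 / 0.27 = 0.1331 m/day.
Travel time t = L / v = 254 / 0.1331 = 1908 days = 5.224 years.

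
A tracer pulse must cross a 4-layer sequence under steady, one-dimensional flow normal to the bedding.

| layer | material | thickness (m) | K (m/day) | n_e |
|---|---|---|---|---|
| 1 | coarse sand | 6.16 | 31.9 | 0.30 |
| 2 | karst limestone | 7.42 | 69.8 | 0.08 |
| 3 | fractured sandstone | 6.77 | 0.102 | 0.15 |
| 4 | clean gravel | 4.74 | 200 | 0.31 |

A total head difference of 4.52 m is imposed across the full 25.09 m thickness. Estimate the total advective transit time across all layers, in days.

72.7

With flow normal to the layers, continuity requires the same specific discharge q through every layer.
Σ(b_i/K_i) = 6.16/31.9 + 7.42/69.8 + 6.77/0.102 + 4.74/200 = 66.70 d.
q = Δh / Σ(b_i/K_i) = 4.52 / 66.70 = 0.06777 m/day.
In each layer the seepage velocity is v_i = q/n_i, so the layer transit time is t_i = b_i·n_i / q:
  layer 1 (coarse sand): t_1 = 6.16 × 0.30 / 0.06777 = 27.27 d
  layer 2 (karst limestone): t_2 = 7.42 × 0.08 / 0.06777 = 8.759 d
  layer 3 (fractured sandstone): t_3 = 6.77 × 0.15 / 0.06777 = 14.98 d
  layer 4 (clean gravel): t_4 = 4.74 × 0.31 / 0.06777 = 21.68 d
Total t = Σ t_i = 72.69 days.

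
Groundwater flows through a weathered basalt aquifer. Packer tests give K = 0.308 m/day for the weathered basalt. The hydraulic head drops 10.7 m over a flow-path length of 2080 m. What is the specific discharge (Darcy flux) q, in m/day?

0.00158

Hydraulic gradient i = Δh / L = 10.7 / 2080 = 0.005144.
Specific discharge q = K · i = 0.3080 × 0.005144 = 0.001584 m/day.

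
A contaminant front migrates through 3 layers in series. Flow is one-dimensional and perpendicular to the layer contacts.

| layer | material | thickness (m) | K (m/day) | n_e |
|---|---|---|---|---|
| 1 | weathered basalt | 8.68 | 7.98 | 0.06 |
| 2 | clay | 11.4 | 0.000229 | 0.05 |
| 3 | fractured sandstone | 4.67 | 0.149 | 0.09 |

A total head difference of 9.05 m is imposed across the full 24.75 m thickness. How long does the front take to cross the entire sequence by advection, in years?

22.8

With flow normal to the layers, continuity requires the same specific discharge q through every layer.
Σ(b_i/K_i) = 8.68/7.98 + 11.4/0.000229 + 4.67/0.149 = 49814 d.
q = Δh / Σ(b_i/K_i) = 9.05 / 49814 = 0.0001817 m/day.
In each layer the seepage velocity is v_i = q/n_i, so the layer transit time is t_i = b_i·n_i / q:
  layer 1 (weathered basalt): t_1 = 8.68 × 0.06 / 0.0001817 = 2867 d
  layer 2 (clay): t_2 = 11.4 × 0.05 / 0.0001817 = 3137 d
  layer 3 (fractured sandstone): t_3 = 4.67 × 0.09 / 0.0001817 = 2313 d
Total t = Σ t_i = 8318 days = 22.77 years.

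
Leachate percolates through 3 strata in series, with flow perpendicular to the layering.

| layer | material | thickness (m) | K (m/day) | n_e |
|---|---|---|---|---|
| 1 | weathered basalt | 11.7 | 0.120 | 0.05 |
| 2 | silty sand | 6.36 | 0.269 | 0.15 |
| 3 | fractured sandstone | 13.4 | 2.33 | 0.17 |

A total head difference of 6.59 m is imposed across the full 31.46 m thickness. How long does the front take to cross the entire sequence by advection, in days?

73.5

With flow normal to the layers, continuity requires the same specific discharge q through every layer.
Σ(b_i/K_i) = 11.7/0.120 + 6.36/0.269 + 13.4/2.33 = 126.9 d.
q = Δh / Σ(b_i/K_i) = 6.59 / 126.9 = 0.05193 m/day.
In each layer the seepage velocity is v_i = q/n_i, so the layer transit time is t_i = b_i·n_i / q:
  layer 1 (weathered basalt): t_1 = 11.7 × 0.05 / 0.05193 = 11.26 d
  layer 2 (silty sand): t_2 = 6.36 × 0.15 / 0.05193 = 18.37 d
  layer 3 (fractured sandstone): t_3 = 13.4 × 0.17 / 0.05193 = 43.86 d
Total t = Σ t_i = 73.50 days.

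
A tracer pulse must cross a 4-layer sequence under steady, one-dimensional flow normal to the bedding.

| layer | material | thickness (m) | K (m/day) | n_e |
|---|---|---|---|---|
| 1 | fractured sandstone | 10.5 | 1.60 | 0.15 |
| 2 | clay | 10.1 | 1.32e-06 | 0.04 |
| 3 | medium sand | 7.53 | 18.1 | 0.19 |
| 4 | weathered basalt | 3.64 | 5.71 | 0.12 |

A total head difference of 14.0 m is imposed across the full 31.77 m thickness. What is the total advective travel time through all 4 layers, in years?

5760

With flow normal to the layers, continuity requires the same specific discharge q through every layer.
Σ(b_i/K_i) = 10.5/1.60 + 10.1/1.32e-06 + 7.53/18.1 + 3.64/5.71 = 7.652e+06 d.
q = Δh / Σ(b_i/K_i) = 14.0 / 7.652e+06 = 1.830e-06 m/day.
In each layer the seepage velocity is v_i = q/n_i, so the layer transit time is t_i = b_i·n_i / q:
  layer 1 (fractured sandstone): t_1 = 10.5 × 0.15 / 1.830e-06 = 8.608e+05 d
  layer 2 (clay): t_2 = 10.1 × 0.04 / 1.830e-06 = 2.208e+05 d
  layer 3 (medium sand): t_3 = 7.53 × 0.19 / 1.830e-06 = 7.819e+05 d
  layer 4 (weathered basalt): t_4 = 3.64 × 0.12 / 1.830e-06 = 2.387e+05 d
Total t = Σ t_i = 2.102e+06 days = 5756 years.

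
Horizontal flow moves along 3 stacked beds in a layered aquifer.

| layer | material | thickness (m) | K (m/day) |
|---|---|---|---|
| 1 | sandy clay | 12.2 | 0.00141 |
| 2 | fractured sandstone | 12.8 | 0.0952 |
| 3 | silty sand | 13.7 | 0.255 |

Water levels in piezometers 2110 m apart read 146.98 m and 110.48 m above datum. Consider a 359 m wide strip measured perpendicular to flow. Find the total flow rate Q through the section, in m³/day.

29.4

Flow is parallel to layering, so each bed carries its own Darcy discharge and the transmissivities add.
Σ(K_i·b_i) = 0.00141×12.2 + 0.0952×12.8 + 0.255×13.7 = 4.729 m²/day.
Hydraulic gradient i = (146.98 − 110.48) / 2110 = 36.5 / 2110 = 0.01730.
Q = Σ(K_i·b_i) · W · i = 4.729 × 359 × 0.01730 = 29.37 m³/day.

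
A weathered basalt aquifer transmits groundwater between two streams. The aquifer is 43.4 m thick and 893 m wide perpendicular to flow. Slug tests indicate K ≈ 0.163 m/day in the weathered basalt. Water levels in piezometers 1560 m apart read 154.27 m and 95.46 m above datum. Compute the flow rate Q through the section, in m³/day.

238

Cross-sectional area A = 893 × 43.4 = 38756 m².
Hydraulic gradient i = (154.27 − 95.46) / 1560 = 58.81 / 1560 = 0.03770.
Darcy's law: Q = K · A · i = 0.1630 × 38756 × 0.03770 = 238.2 m³/day.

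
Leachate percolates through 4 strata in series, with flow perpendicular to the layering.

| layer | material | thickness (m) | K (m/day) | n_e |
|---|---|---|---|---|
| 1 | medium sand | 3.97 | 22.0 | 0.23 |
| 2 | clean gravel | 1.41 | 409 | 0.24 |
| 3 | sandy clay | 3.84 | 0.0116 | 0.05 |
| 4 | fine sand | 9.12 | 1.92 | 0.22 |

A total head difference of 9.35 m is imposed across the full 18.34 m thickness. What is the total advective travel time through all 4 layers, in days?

124

With flow normal to the layers, continuity requires the same specific discharge q through every layer.
Σ(b_i/K_i) = 3.97/22.0 + 1.41/409 + 3.84/0.0116 + 9.12/1.92 = 336.0 d.
q = Δh / Σ(b_i/K_i) = 9.35 / 336.0 = 0.02783 m/day.
In each layer the seepage velocity is v_i = q/n_i, so the layer transit time is t_i = b_i·n_i / q:
  layer 1 (medium sand): t_1 = 3.97 × 0.23 / 0.02783 = 32.81 d
  layer 2 (clean gravel): t_2 = 1.41 × 0.24 / 0.02783 = 12.16 d
  layer 3 (sandy clay): t_3 = 3.84 × 0.05 / 0.02783 = 6.899 d
  layer 4 (fine sand): t_4 = 9.12 × 0.22 / 0.02783 = 72.09 d
Total t = Σ t_i = 124.0 days.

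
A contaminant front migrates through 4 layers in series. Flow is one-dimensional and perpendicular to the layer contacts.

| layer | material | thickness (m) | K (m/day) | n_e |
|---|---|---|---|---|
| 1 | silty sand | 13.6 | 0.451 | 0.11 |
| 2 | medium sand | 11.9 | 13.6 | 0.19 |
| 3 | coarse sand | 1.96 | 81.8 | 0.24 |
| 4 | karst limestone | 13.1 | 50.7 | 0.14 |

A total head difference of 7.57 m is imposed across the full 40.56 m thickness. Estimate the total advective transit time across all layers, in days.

25.1

With flow normal to the layers, continuity requires the same specific discharge q through every layer.
Σ(b_i/K_i) = 13.6/0.451 + 11.9/13.6 + 1.96/81.8 + 13.1/50.7 = 31.31 d.
q = Δh / Σ(b_i/K_i) = 7.57 / 31.31 = 0.2418 m/day.
In each layer the seepage velocity is v_i = q/n_i, so the layer transit time is t_i = b_i·n_i / q:
  layer 1 (silty sand): t_1 = 13.6 × 0.11 / 0.2418 = 6.188 d
  layer 2 (medium sand): t_2 = 11.9 × 0.19 / 0.2418 = 9.352 d
  layer 3 (coarse sand): t_3 = 1.96 × 0.24 / 0.2418 = 1.946 d
  layer 4 (karst limestone): t_4 = 13.1 × 0.14 / 0.2418 = 7.586 d
Total t = Σ t_i = 25.07 days.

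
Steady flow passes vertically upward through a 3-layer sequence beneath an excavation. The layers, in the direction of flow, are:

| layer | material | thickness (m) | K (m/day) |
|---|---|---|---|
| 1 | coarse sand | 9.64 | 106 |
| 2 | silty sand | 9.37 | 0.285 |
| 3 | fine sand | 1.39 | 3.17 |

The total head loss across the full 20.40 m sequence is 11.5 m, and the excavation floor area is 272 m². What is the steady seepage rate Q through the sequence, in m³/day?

Flow is perpendicular to layering, so the layers act in series and the equivalent K is the thickness-weighted harmonic mean.
Total thickness L = 9.64 + 9.37 + 1.39 = 20.40 m.
Σ(b_i/K_i) = 9.64/106 + 9.37/0.285 + 1.39/3.17 = 33.41 d.
K_eq = L / Σ(b_i/K_i) = 20.40 / 33.41 = 0.6107 m/day.
Q = K_eq · A · (Δh/L) = 0.6107 × 272 × (11.5/20.40) = 93.63 m³/day.

93.6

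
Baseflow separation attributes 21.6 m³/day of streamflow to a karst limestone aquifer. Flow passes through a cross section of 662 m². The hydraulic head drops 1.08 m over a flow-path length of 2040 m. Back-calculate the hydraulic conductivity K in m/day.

61.6

Hydraulic gradient i = Δh / L = 1.08 / 2040 = 0.0005294.
From Q = K·A·i, K = Q / (A·i) = 21.6 / (662.0 × 0.0005294) = 61.63 m/day.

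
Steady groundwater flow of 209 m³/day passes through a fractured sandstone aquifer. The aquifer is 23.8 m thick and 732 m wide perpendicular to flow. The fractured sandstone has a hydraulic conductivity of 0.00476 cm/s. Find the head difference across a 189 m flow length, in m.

0.551

Convert K: 0.00476 cm/s × 864 = 4.113 m/day.
Cross-sectional area A = 732 × 23.8 = 17422 m².
From Q = K·A·i, i = Q / (K·A) = 209 / (4.113 × 17422) = 0.002917.
Head loss Δh = i · L = 0.002917 × 189 = 0.5513 m.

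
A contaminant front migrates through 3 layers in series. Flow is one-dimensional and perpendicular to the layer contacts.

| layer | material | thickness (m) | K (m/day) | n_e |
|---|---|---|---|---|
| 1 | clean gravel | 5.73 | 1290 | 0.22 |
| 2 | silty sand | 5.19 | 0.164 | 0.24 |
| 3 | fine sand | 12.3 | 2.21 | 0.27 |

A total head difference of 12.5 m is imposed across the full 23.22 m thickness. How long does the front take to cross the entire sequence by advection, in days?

With flow normal to the layers, continuity requires the same specific discharge q through every layer.
Σ(b_i/K_i) = 5.73/1290 + 5.19/0.164 + 12.3/2.21 = 37.22 d.
q = Δh / Σ(b_i/K_i) = 12.5 / 37.22 = 0.3359 m/day.
In each layer the seepage velocity is v_i = q/n_i, so the layer transit time is t_i = b_i·n_i / q:
  layer 1 (clean gravel): t_1 = 5.73 × 0.22 / 0.3359 = 3.753 d
  layer 2 (silty sand): t_2 = 5.19 × 0.24 / 0.3359 = 3.709 d
  layer 3 (fine sand): t_3 = 12.3 × 0.27 / 0.3359 = 9.888 d
Total t = Σ t_i = 17.35 days.

17.3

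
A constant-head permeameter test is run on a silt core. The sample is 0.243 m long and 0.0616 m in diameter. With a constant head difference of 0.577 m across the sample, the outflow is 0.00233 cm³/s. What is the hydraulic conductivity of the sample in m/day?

Cross-sectional area A = π·(d/2)² = π × (0.0616/2)² = 0.002980 m².
Convert discharge: 0.00233 cm³/s = 2.330e-09 m³/s.
Darcy's law rearranged: K = Q·L / (A·Δh) = 2.330e-09 × 0.243 / (0.002980 × 0.577) = 3.293e-07 m/s = 0.02845 m/day.

0.0284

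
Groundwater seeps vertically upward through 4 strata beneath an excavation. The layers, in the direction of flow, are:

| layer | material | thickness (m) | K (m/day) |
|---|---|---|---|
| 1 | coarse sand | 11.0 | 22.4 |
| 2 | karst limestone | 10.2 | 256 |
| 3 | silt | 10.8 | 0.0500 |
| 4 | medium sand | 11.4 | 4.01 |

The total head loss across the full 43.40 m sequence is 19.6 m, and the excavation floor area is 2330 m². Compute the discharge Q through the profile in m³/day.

208

Flow is perpendicular to layering, so the layers act in series and the equivalent K is the thickness-weighted harmonic mean.
Total thickness L = 11.0 + 10.2 + 10.8 + 11.4 = 43.40 m.
Σ(b_i/K_i) = 11.0/22.4 + 10.2/256 + 10.8/0.0500 + 11.4/4.01 = 219.4 d.
K_eq = L / Σ(b_i/K_i) = 43.40 / 219.4 = 0.1978 m/day.
Q = K_eq · A · (Δh/L) = 0.1978 × 2330 × (19.6/43.40) = 208.2 m³/day.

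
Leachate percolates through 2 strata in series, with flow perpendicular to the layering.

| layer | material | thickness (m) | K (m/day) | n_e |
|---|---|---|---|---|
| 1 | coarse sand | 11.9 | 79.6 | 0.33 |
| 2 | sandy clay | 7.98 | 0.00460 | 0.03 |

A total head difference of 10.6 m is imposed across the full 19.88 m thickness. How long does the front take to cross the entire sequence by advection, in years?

With flow normal to the layers, continuity requires the same specific discharge q through every layer.
Σ(b_i/K_i) = 11.9/79.6 + 7.98/0.00460 = 1735 d.
q = Δh / Σ(b_i/K_i) = 10.6 / 1735 = 0.006110 m/day.
In each layer the seepage velocity is v_i = q/n_i, so the layer transit time is t_i = b_i·n_i / q:
  layer 1 (coarse sand): t_1 = 11.9 × 0.33 / 0.006110 = 642.7 d
  layer 2 (sandy clay): t_2 = 7.98 × 0.03 / 0.006110 = 39.18 d
Total t = Σ t_i = 681.9 days = 1.867 years.

1.87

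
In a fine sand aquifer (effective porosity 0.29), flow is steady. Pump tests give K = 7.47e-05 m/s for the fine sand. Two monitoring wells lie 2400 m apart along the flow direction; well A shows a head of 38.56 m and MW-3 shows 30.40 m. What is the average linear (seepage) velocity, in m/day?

0.0757

Convert K: 7.47e-05 m/s × 86400 = 6.454 m/day.
Hydraulic gradient i = (38.56 − 30.40) / 2400 = 8.16 / 2400 = 0.003400.
Darcy flux q = K · i = 6.454 × 0.003400 = 0.02194 m/day.
Seepage velocity v = q / n_e = 0.02194 / 0.29 = 0.07567 m/day.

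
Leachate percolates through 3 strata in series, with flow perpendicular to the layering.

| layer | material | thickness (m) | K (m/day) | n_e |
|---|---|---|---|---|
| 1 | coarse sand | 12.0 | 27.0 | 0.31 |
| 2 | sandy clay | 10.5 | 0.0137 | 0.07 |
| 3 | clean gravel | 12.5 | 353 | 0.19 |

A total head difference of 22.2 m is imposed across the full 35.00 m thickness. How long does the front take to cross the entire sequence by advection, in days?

With flow normal to the layers, continuity requires the same specific discharge q through every layer.
Σ(b_i/K_i) = 12.0/27.0 + 10.5/0.0137 + 12.5/353 = 766.9 d.
q = Δh / Σ(b_i/K_i) = 22.2 / 766.9 = 0.02895 m/day.
In each layer the seepage velocity is v_i = q/n_i, so the layer transit time is t_i = b_i·n_i / q:
  layer 1 (coarse sand): t_1 = 12.0 × 0.31 / 0.02895 = 128.5 d
  layer 2 (sandy clay): t_2 = 10.5 × 0.07 / 0.02895 = 25.39 d
  layer 3 (clean gravel): t_3 = 12.5 × 0.19 / 0.02895 = 82.04 d
Total t = Σ t_i = 235.9 days.

236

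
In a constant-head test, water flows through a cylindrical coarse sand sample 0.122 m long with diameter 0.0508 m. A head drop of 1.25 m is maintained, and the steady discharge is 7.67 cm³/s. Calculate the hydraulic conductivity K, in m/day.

Cross-sectional area A = π·(d/2)² = π × (0.0508/2)² = 0.002027 m².
Convert discharge: 7.67 cm³/s = 7.670e-06 m³/s.
Darcy's law rearranged: K = Q·L / (A·Δh) = 7.670e-06 × 0.122 / (0.002027 × 1.25) = 0.0003693 m/s = 31.91 m/day.

31.9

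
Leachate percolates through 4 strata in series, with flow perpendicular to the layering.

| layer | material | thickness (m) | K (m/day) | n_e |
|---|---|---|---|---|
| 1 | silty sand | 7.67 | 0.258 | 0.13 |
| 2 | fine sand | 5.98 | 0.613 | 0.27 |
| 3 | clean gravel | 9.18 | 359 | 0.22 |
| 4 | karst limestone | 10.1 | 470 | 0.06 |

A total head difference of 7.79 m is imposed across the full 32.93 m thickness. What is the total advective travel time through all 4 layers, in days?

With flow normal to the layers, continuity requires the same specific discharge q through every layer.
Σ(b_i/K_i) = 7.67/0.258 + 5.98/0.613 + 9.18/359 + 10.1/470 = 39.53 d.
q = Δh / Σ(b_i/K_i) = 7.79 / 39.53 = 0.1971 m/day.
In each layer the seepage velocity is v_i = q/n_i, so the layer transit time is t_i = b_i·n_i / q:
  layer 1 (silty sand): t_1 = 7.67 × 0.13 / 0.1971 = 5.060 d
  layer 2 (fine sand): t_2 = 5.98 × 0.27 / 0.1971 = 8.193 d
  layer 3 (clean gravel): t_3 = 9.18 × 0.22 / 0.1971 = 10.25 d
  layer 4 (karst limestone): t_4 = 10.1 × 0.06 / 0.1971 = 3.075 d
Total t = Σ t_i = 26.58 days.

26.6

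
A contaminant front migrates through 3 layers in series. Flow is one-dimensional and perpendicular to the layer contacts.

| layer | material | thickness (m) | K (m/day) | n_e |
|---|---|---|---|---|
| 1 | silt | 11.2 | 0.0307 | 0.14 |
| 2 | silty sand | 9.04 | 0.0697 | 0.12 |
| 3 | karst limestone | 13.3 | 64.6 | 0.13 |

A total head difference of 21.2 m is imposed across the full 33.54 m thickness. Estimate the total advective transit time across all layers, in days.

102

With flow normal to the layers, continuity requires the same specific discharge q through every layer.
Σ(b_i/K_i) = 11.2/0.0307 + 9.04/0.0697 + 13.3/64.6 = 494.7 d.
q = Δh / Σ(b_i/K_i) = 21.2 / 494.7 = 0.04285 m/day.
In each layer the seepage velocity is v_i = q/n_i, so the layer transit time is t_i = b_i·n_i / q:
  layer 1 (silt): t_1 = 11.2 × 0.14 / 0.04285 = 36.59 d
  layer 2 (silty sand): t_2 = 9.04 × 0.12 / 0.04285 = 25.32 d
  layer 3 (karst limestone): t_3 = 13.3 × 0.13 / 0.04285 = 40.35 d
Total t = Σ t_i = 102.3 days.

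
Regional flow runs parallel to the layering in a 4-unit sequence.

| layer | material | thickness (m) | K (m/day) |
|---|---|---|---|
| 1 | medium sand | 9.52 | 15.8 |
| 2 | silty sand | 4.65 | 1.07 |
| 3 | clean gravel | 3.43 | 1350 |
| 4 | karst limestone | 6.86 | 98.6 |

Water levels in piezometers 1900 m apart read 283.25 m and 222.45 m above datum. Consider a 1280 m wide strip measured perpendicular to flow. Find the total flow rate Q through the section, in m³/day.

Flow is parallel to layering, so each bed carries its own Darcy discharge and the transmissivities add.
Σ(K_i·b_i) = 15.8×9.52 + 1.07×4.65 + 1350×3.43 + 98.6×6.86 = 5462 m²/day.
Hydraulic gradient i = (283.25 − 222.45) / 1900 = 60.8 / 1900 = 0.03200.
Q = Σ(K_i·b_i) · W · i = 5462 × 1280 × 0.03200 = 2.237e+05 m³/day.

224000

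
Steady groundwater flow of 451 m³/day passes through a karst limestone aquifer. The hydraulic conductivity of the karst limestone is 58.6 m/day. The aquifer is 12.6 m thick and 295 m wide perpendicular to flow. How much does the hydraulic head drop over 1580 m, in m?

3.27

Cross-sectional area A = 295 × 12.6 = 3717 m².
From Q = K·A·i, i = Q / (K·A) = 451 / (58.60 × 3717) = 0.002071.
Head loss Δh = i · L = 0.002071 × 1580 = 3.271 m.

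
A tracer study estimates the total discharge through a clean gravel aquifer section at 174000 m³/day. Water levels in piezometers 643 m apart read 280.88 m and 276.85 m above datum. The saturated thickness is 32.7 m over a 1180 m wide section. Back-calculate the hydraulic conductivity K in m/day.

719

Cross-sectional area A = 1180 × 32.7 = 38586 m².
Hydraulic gradient i = (280.88 − 276.85) / 643 = 4.03 / 643 = 0.006267.
From Q = K·A·i, K = Q / (A·i) = 174000 / (38586 × 0.006267) = 719.5 m/day.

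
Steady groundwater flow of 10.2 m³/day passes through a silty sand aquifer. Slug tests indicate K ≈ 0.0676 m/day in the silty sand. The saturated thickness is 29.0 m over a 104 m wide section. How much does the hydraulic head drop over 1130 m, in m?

Cross-sectional area A = 104 × 29.0 = 3016 m².
From Q = K·A·i, i = Q / (K·A) = 10.2 / (0.06760 × 3016) = 0.05003.
Head loss Δh = i · L = 0.05003 × 1130 = 56.53 m.

56.5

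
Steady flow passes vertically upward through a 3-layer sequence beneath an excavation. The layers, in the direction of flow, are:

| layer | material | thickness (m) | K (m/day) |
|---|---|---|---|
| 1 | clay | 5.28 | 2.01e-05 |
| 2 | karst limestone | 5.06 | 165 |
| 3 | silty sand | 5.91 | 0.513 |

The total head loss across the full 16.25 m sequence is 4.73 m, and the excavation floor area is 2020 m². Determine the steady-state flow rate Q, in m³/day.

Flow is perpendicular to layering, so the layers act in series and the equivalent K is the thickness-weighted harmonic mean.
Total thickness L = 5.28 + 5.06 + 5.91 = 16.25 m.
Σ(b_i/K_i) = 5.28/2.01e-05 + 5.06/165 + 5.91/0.513 = 2.627e+05 d.
K_eq = L / Σ(b_i/K_i) = 16.25 / 2.627e+05 = 6.186e-05 m/day.
Q = K_eq · A · (Δh/L) = 6.186e-05 × 2020 × (4.73/16.25) = 0.03637 m³/day.

0.0364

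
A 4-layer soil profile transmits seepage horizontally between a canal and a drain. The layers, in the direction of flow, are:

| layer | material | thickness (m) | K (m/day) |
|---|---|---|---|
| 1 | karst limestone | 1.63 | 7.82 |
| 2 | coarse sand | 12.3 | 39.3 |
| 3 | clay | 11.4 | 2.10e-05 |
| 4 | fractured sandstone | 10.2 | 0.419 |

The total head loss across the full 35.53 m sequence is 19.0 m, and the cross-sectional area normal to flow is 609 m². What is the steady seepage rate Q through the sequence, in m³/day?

0.0213

Flow is perpendicular to layering, so the layers act in series and the equivalent K is the thickness-weighted harmonic mean.
Total thickness L = 1.63 + 12.3 + 11.4 + 10.2 = 35.53 m.
Σ(b_i/K_i) = 1.63/7.82 + 12.3/39.3 + 11.4/2.10e-05 + 10.2/0.419 = 5.429e+05 d.
K_eq = L / Σ(b_i/K_i) = 35.53 / 5.429e+05 = 6.545e-05 m/day.
Q = K_eq · A · (Δh/L) = 6.545e-05 × 609 × (19.0/35.53) = 0.02131 m³/day.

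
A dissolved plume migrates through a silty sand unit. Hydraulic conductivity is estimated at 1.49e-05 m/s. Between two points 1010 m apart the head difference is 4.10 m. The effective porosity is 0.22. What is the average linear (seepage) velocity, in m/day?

Convert K: 1.49e-05 m/s × 86400 = 1.287 m/day.
Hydraulic gradient i = Δh / L = 4.10 / 1010 = 0.004059.
Darcy flux q = K · i = 1.287 × 0.004059 = 0.005226 m/day.
Seepage velocity v = q / n_e = 0.005226 / 0.22 = 0.02375 m/day.

0.0238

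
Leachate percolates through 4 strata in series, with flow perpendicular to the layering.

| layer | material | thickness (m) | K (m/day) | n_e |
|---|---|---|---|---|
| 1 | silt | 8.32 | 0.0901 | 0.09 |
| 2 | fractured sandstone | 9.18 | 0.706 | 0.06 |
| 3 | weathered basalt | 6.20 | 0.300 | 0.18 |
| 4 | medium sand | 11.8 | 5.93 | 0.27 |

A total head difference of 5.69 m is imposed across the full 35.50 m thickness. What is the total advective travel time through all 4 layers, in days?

With flow normal to the layers, continuity requires the same specific discharge q through every layer.
Σ(b_i/K_i) = 8.32/0.0901 + 9.18/0.706 + 6.20/0.300 + 11.8/5.93 = 128.0 d.
q = Δh / Σ(b_i/K_i) = 5.69 / 128.0 = 0.04445 m/day.
In each layer the seepage velocity is v_i = q/n_i, so the layer transit time is t_i = b_i·n_i / q:
  layer 1 (silt): t_1 = 8.32 × 0.09 / 0.04445 = 16.84 d
  layer 2 (fractured sandstone): t_2 = 9.18 × 0.06 / 0.04445 = 12.39 d
  layer 3 (weathered basalt): t_3 = 6.20 × 0.18 / 0.04445 = 25.11 d
  layer 4 (medium sand): t_4 = 11.8 × 0.27 / 0.04445 = 71.67 d
Total t = Σ t_i = 126.0 days.

126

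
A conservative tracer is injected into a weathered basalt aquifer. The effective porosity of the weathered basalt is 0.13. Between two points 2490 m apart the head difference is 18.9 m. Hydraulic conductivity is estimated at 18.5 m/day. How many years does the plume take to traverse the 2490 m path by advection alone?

6.31

Hydraulic gradient i = Δh / L = 18.9 / 2490 = 0.007590.
Darcy flux q = K · i = 18.50 × 0.007590 = 0.1404 m/day.
Seepage velocity v = q / n_e = 0.1404 / 0.13 = 1.080 m/day.
Travel time t = L / v = 2490 / 1.080 = 2305 days = 6.311 years.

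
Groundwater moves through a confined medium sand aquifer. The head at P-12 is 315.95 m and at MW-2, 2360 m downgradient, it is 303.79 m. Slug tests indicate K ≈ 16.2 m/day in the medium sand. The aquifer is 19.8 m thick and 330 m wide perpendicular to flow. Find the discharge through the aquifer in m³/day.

Cross-sectional area A = 330 × 19.8 = 6534 m².
Hydraulic gradient i = (315.95 − 303.79) / 2360 = 12.16 / 2360 = 0.005153.
Darcy's law: Q = K · A · i = 16.20 × 6534 × 0.005153 = 545.4 m³/day.

545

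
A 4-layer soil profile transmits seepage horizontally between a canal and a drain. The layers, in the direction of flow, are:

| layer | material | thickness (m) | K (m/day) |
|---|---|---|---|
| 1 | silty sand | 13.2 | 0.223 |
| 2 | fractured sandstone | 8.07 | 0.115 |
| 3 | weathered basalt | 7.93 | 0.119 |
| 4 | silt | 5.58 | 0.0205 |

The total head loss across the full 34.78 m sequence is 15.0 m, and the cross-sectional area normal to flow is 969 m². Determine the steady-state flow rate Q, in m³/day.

Flow is perpendicular to layering, so the layers act in series and the equivalent K is the thickness-weighted harmonic mean.
Total thickness L = 13.2 + 8.07 + 7.93 + 5.58 = 34.78 m.
Σ(b_i/K_i) = 13.2/0.223 + 8.07/0.115 + 7.93/0.119 + 5.58/0.0205 = 468.2 d.
K_eq = L / Σ(b_i/K_i) = 34.78 / 468.2 = 0.07428 m/day.
Q = K_eq · A · (Δh/L) = 0.07428 × 969 × (15.0/34.78) = 31.04 m³/day.

31.0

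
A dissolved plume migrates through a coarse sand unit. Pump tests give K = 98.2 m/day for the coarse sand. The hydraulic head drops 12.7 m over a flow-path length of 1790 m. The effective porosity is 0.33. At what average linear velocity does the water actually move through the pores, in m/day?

2.11

Hydraulic gradient i = Δh / L = 12.7 / 1790 = 0.007095.
Darcy flux q = K · i = 98.20 × 0.007095 = 0.6967 m/day.
Seepage velocity v = q / n_e = 0.6967 / 0.33 = 2.111 m/day.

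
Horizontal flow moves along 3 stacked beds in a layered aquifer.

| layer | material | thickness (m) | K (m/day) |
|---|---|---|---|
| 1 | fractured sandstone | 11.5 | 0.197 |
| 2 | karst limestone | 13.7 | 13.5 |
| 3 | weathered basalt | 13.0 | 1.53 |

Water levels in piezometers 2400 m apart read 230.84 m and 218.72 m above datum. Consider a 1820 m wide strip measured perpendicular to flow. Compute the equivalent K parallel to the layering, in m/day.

5.42

Flow is parallel to layering, so each bed carries its own Darcy discharge and the transmissivities add.
Σ(K_i·b_i) = 0.197×11.5 + 13.5×13.7 + 1.53×13.0 = 207.1 m²/day.
Total thickness b = 38.20 m, so K_eq = Σ(K_i·b_i)/b = 5.422 m/day.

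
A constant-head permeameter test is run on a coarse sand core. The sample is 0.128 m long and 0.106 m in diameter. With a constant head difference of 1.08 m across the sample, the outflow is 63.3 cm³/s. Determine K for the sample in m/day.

73.5

Cross-sectional area A = π·(d/2)² = π × (0.106/2)² = 0.008825 m².
Convert discharge: 63.3 cm³/s = 6.330e-05 m³/s.
Darcy's law rearranged: K = Q·L / (A·Δh) = 6.330e-05 × 0.128 / (0.008825 × 1.08) = 0.0008501 m/s = 73.45 m/day.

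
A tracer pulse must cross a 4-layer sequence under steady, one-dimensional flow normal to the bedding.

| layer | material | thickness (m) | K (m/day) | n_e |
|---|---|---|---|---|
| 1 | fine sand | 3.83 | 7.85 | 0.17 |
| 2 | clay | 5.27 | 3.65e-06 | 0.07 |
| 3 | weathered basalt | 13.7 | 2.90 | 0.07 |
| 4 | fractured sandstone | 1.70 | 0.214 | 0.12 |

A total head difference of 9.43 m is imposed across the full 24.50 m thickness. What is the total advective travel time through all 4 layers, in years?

915

With flow normal to the layers, continuity requires the same specific discharge q through every layer.
Σ(b_i/K_i) = 3.83/7.85 + 5.27/3.65e-06 + 13.7/2.90 + 1.70/0.214 = 1.444e+06 d.
q = Δh / Σ(b_i/K_i) = 9.43 / 1.444e+06 = 6.531e-06 m/day.
In each layer the seepage velocity is v_i = q/n_i, so the layer transit time is t_i = b_i·n_i / q:
  layer 1 (fine sand): t_1 = 3.83 × 0.17 / 6.531e-06 = 99691 d
  layer 2 (clay): t_2 = 5.27 × 0.07 / 6.531e-06 = 56483 d
  layer 3 (weathered basalt): t_3 = 13.7 × 0.07 / 6.531e-06 = 1.468e+05 d
  layer 4 (fractured sandstone): t_4 = 1.70 × 0.12 / 6.531e-06 = 31235 d
Total t = Σ t_i = 3.342e+05 days = 915.1 years.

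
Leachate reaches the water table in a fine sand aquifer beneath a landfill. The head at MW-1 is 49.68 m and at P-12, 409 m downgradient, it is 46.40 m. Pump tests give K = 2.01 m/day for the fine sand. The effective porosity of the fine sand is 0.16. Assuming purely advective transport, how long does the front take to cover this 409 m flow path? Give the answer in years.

Hydraulic gradient i = (49.68 − 46.40) / 409 = 3.28 / 409 = 0.008020.
Darcy flux q = K · i = 2.010 × 0.008020 = 0.01612 m/day.
Seepage velocity v = q / n_e = 0.01612 / 0.16 = 0.1007 m/day.
Travel time t = L / v = 409 / 0.1007 = 4060 days = 11.11 years.

11.1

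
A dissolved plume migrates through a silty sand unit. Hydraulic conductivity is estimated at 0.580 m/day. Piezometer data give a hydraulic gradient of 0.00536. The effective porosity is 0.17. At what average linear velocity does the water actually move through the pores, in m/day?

Hydraulic gradient i = 0.00536.
Darcy flux q = K · i = 0.5800 × 0.005360 = 0.003109 m/day.
Seepage velocity v = q / n_e = 0.003109 / 0.17 = 0.01829 m/day.

0.0183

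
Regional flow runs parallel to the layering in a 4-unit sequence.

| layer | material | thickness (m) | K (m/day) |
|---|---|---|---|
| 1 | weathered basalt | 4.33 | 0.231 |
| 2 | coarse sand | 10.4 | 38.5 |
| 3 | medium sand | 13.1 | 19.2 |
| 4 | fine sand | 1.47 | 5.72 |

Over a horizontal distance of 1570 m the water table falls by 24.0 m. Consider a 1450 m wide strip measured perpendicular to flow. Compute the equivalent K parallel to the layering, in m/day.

22.6

Flow is parallel to layering, so each bed carries its own Darcy discharge and the transmissivities add.
Σ(K_i·b_i) = 0.231×4.33 + 38.5×10.4 + 19.2×13.1 + 5.72×1.47 = 661.3 m²/day.
Total thickness b = 29.30 m, so K_eq = Σ(K_i·b_i)/b = 22.57 m/day.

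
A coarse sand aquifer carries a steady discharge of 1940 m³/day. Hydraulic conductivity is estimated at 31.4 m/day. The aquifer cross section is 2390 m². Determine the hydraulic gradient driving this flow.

From Q = K·A·i, i = Q / (K·A) = 1940 / (31.40 × 2390) = 0.02585.

0.0259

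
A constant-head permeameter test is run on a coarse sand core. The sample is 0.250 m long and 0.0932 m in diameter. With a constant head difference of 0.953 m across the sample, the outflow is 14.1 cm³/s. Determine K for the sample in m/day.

46.8

Cross-sectional area A = π·(d/2)² = π × (0.0932/2)² = 0.006822 m².
Convert discharge: 14.1 cm³/s = 1.410e-05 m³/s.
Darcy's law rearranged: K = Q·L / (A·Δh) = 1.410e-05 × 0.250 / (0.006822 × 0.953) = 0.0005422 m/s = 46.84 m/day.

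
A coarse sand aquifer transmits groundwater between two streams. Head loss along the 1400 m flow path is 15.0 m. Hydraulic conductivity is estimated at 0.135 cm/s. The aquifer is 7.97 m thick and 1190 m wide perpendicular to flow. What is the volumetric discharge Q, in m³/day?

Convert K: 0.135 cm/s × 864 = 116.6 m/day.
Cross-sectional area A = 1190 × 7.97 = 9484 m².
Hydraulic gradient i = Δh / L = 15.0 / 1400 = 0.01071.
Darcy's law: Q = K · A · i = 116.6 × 9484 × 0.01071 = 11853 m³/day.

11900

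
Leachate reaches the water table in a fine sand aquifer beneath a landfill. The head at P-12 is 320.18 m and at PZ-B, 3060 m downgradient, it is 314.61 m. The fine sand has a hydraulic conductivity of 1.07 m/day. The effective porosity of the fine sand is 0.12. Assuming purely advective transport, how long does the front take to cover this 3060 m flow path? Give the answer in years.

516

Hydraulic gradient i = (320.18 − 314.61) / 3060 = 5.57 / 3060 = 0.001820.
Darcy flux q = K · i = 1.070 × 0.001820 = 0.001948 m/day.
Seepage velocity v = q / n_e = 0.001948 / 0.12 = 0.01623 m/day.
Travel time t = L / v = 3060 / 0.01623 = 1.885e+05 days = 516.2 years.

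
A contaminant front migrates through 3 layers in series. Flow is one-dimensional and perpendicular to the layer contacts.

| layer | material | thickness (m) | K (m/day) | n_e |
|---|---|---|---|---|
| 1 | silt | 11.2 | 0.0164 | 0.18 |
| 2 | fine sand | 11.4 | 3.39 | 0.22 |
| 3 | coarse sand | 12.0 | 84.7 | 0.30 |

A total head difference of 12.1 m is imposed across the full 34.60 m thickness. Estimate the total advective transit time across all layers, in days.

461

With flow normal to the layers, continuity requires the same specific discharge q through every layer.
Σ(b_i/K_i) = 11.2/0.0164 + 11.4/3.39 + 12.0/84.7 = 686.4 d.
q = Δh / Σ(b_i/K_i) = 12.1 / 686.4 = 0.01763 m/day.
In each layer the seepage velocity is v_i = q/n_i, so the layer transit time is t_i = b_i·n_i / q:
  layer 1 (silt): t_1 = 11.2 × 0.18 / 0.01763 = 114.4 d
  layer 2 (fine sand): t_2 = 11.4 × 0.22 / 0.01763 = 142.3 d
  layer 3 (coarse sand): t_3 = 12.0 × 0.30 / 0.01763 = 204.2 d
Total t = Σ t_i = 460.9 days.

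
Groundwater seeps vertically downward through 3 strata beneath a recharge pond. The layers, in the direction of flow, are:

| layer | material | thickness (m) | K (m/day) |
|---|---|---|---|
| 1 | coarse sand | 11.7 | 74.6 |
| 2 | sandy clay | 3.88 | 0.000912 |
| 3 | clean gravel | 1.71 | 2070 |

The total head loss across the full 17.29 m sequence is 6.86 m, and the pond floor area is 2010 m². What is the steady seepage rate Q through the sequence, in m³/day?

3.24

Flow is perpendicular to layering, so the layers act in series and the equivalent K is the thickness-weighted harmonic mean.
Total thickness L = 11.7 + 3.88 + 1.71 = 17.29 m.
Σ(b_i/K_i) = 11.7/74.6 + 3.88/0.000912 + 1.71/2070 = 4255 d.
K_eq = L / Σ(b_i/K_i) = 17.29 / 4255 = 0.004064 m/day.
Q = K_eq · A · (Δh/L) = 0.004064 × 2010 × (6.86/17.29) = 3.241 m³/day.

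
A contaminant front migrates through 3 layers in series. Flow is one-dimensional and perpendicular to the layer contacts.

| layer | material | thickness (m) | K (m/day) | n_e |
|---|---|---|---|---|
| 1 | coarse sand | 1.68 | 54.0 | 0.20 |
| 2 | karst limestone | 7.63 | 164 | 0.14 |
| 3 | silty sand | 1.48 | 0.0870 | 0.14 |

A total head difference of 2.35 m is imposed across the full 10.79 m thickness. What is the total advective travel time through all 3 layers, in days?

11.7

With flow normal to the layers, continuity requires the same specific discharge q through every layer.
Σ(b_i/K_i) = 1.68/54.0 + 7.63/164 + 1.48/0.0870 = 17.09 d.
q = Δh / Σ(b_i/K_i) = 2.35 / 17.09 = 0.1375 m/day.
In each layer the seepage velocity is v_i = q/n_i, so the layer transit time is t_i = b_i·n_i / q:
  layer 1 (coarse sand): t_1 = 1.68 × 0.20 / 0.1375 = 2.443 d
  layer 2 (karst limestone): t_2 = 7.63 × 0.14 / 0.1375 = 7.768 d
  layer 3 (silty sand): t_3 = 1.48 × 0.14 / 0.1375 = 1.507 d
Total t = Σ t_i = 11.72 days.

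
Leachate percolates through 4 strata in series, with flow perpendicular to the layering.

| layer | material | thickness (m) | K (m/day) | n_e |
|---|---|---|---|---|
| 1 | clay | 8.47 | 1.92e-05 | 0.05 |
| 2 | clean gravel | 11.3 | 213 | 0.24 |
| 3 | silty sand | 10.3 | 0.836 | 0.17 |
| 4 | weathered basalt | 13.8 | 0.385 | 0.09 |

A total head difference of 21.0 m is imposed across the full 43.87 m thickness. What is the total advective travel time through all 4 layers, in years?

353

With flow normal to the layers, continuity requires the same specific discharge q through every layer.
Σ(b_i/K_i) = 8.47/1.92e-05 + 11.3/213 + 10.3/0.836 + 13.8/0.385 = 4.412e+05 d.
q = Δh / Σ(b_i/K_i) = 21.0 / 4.412e+05 = 4.760e-05 m/day.
In each layer the seepage velocity is v_i = q/n_i, so the layer transit time is t_i = b_i·n_i / q:
  layer 1 (clay): t_1 = 8.47 × 0.05 / 4.760e-05 = 8897 d
  layer 2 (clean gravel): t_2 = 11.3 × 0.24 / 4.760e-05 = 56977 d
  layer 3 (silty sand): t_3 = 10.3 × 0.17 / 4.760e-05 = 36787 d
  layer 4 (weathered basalt): t_4 = 13.8 × 0.09 / 4.760e-05 = 26093 d
Total t = Σ t_i = 1.288e+05 days = 352.5 years.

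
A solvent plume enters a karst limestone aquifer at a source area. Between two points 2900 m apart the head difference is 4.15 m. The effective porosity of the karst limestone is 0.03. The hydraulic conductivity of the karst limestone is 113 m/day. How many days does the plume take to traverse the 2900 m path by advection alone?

Hydraulic gradient i = Δh / L = 4.15 / 2900 = 0.001431.
Darcy flux q = K · i = 113.0 × 0.001431 = 0.1617 m/day.
Seepage velocity v = q / n_e = 0.1617 / 0.03 = 5.390 m/day.
Travel time t = L / v = 2900 / 5.390 = 538.0 days.

538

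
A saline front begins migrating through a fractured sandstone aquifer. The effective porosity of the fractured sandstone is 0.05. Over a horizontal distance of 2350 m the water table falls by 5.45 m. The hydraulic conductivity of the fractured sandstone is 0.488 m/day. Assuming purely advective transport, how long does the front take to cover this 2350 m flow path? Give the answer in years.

284

Hydraulic gradient i = Δh / L = 5.45 / 2350 = 0.002319.
Darcy flux q = K · i = 0.4880 × 0.002319 = 0.001132 m/day.
Seepage velocity v = q / n_e = 0.001132 / 0.05 = 0.02263 m/day.
Travel time t = L / v = 2350 / 0.02263 = 1.038e+05 days = 284.2 years.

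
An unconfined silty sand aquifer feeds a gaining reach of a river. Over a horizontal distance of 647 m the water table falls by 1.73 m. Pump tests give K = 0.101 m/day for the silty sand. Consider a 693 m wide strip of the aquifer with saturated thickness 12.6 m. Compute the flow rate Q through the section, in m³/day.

2.36

Cross-sectional area A = 693 × 12.6 = 8732 m².
Hydraulic gradient i = Δh / L = 1.73 / 647 = 0.002674.
Darcy's law: Q = K · A · i = 0.1010 × 8732 × 0.002674 = 2.358 m³/day.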